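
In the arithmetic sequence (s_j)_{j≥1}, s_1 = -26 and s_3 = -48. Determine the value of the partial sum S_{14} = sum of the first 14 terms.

Common difference d = (-48 - (-26)) / (3 - 1) = -11.
s_j = -26 + (j - 1)·(-11).
s_{14} = -169; S = 14·(-26 + (-169))/2 = -1365.

-1365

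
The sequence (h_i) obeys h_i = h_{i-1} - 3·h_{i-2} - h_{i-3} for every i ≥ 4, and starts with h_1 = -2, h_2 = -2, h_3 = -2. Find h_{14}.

1214

Step forward from the initial values:
h_4 = 6  h_5 = 14  h_6 = -2  …  h_{11} = 94  h_{12} = -954  h_{13} = -1554  h_{14} = 1214.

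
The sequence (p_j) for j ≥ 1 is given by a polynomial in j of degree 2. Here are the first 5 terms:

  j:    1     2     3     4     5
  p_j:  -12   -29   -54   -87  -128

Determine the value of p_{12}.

1st diffs: -17, -25, -33, -41.
2nd diffs: -8, -8, -8 (constant).
Newton forward-difference form: p_j = -12 + (-17)·C(j-1,1) + (-8)·C(j-1,2).
At j = 12: j-1 = 11, so p_{12} = -12 - 187 - 440 = -639.

-639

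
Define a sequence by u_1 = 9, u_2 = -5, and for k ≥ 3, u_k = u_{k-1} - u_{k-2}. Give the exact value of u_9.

-14

Step forward from the initial values:
u_3 = -14  u_4 = -9  u_5 = 5  u_6 = 14  u_7 = 9  u_8 = -5  u_9 = -14.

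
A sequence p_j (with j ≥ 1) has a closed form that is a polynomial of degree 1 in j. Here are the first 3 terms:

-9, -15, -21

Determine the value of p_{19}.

-117

1st diffs: -6, -6 (constant).
So p_j = -6j - 3.
Evaluating at j = 19 gives p_{19} = -117.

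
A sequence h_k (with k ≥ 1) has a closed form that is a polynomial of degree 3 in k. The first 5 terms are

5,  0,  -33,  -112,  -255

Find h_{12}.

1st diffs: -5, -33, -79, -143.
2nd diffs: -28, -46, -64.
3rd diffs: -18, -18 (constant).
Newton forward-difference form: h_k = 5 + (-5)·C(k-1,1) + (-28)·C(k-1,2) + (-18)·C(k-1,3).
At k = 12: k-1 = 11, so h_{12} = 5 - 55 - 1540 - 2970 = -4560.

-4560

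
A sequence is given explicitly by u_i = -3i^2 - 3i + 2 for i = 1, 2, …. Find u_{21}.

-1384

u_{21} = -3·21^2 - 3·21 + 2 = -1384.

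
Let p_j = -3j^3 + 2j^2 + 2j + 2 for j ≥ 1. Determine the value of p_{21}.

p_{21} = -3·21^3 + 2·21^2 + 2·21 + 2 = -26857.

-26857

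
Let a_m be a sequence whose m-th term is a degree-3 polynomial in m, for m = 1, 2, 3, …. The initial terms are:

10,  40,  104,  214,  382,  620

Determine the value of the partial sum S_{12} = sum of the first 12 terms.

15520

1st diffs: 30, 64, 110, 168, 238.
2nd diffs: 34, 46, 58, 70.
3rd diffs: 12, 12, 12 (constant).
Newton forward-difference form: a_m = 10 + 30·C(m-1,1) + 34·C(m-1,2) + 12·C(m-1,3).
Continuing: …, 940, 1354, 1874, 2512, …, a_{12} = 4190.
Summing m = 1..12 (12 terms) gives 15520.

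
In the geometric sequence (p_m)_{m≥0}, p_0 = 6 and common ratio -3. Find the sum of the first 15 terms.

p_m = 6·(-3)^(m-0).
S = 6·((-3)^15 - 1)/(-3 - 1) = 6·(-14348907 - 1)/(-4) = 21523362.

21523362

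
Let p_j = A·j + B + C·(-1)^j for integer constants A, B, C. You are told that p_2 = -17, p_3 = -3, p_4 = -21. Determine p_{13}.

-23

Plug in j = 2, 3, 4: 2A + B + C = -17; 3A + B - C = -3; 4A + B + C = -21.
Subtracting the first from the second: A - 2C = 14.
Subtracting the second from the third: A + 2C = -18.
Solving: C = -8, A = -2, then B = -5.
Hence p_{13} = -2·13 + (-5) + (-8)·(-1) = -23.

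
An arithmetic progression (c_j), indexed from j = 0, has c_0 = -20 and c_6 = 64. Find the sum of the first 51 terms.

Common difference d = (64 - (-20)) / (6 - 0) = 14.
c_j = -20 + (j - 0)·14.
c_{50} = 680; S = 51·(-20 + 680)/2 = 16830.

16830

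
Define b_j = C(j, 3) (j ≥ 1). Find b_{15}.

C(15, 3) = 455, so b_{15} = 455.

455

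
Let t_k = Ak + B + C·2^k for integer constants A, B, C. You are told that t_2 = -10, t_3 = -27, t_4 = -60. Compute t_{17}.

-524297

At k = 2, 3, 4: 2A + B + 4C = -10; 3A + B + 8C = -27; 4A + B + 16C = -60.
Subtracting the first from the second: A + 4C = -17.
Subtracting the second from the third: A + 8C = -33.
Solving: C = -4, A = -1, then B = 8.
So t_k = -1·k + 8 + (-4)·2^k; at k=17 this is -524297.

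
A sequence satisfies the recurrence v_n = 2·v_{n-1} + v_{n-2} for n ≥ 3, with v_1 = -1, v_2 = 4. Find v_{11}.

8527

Applying the relation repeatedly:
v_3 = 7;  v_4 = 18;  v_5 = 43;  v_6 = 104;  v_7 = 251;  v_8 = 606;  v_9 = 1463;  v_{10} = 3532;  v_{11} = 8527.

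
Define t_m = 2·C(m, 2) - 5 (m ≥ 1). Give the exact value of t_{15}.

C(15, 2) = 105, so t_{15} = 205.

205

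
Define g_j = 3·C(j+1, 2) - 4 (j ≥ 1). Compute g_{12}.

C(13, 2) = 78, so g_{12} = 230.

230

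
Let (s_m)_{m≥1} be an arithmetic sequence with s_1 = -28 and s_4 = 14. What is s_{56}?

742

Common difference d = (14 - (-28)) / (4 - 1) = 14.
s_m = -28 + (m - 1)·14.
s_{56} = -28 + 55·14 = 742.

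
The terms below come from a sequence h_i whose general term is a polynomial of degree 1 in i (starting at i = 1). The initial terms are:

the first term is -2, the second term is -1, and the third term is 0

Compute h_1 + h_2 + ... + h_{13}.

1st diffs: 1, 1 (constant).
So h_i = i - 3.
Continuing: …, 1, 2, 3, 4, …, h_{13} = 10.
Summing i = 1..13 (13 terms) gives 52.

52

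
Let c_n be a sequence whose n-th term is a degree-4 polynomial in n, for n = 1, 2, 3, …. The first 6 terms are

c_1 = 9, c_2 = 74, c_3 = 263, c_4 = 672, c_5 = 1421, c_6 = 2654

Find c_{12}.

31304

1st diffs: 65, 189, 409, 749, 1233.
2nd diffs: 124, 220, 340, 484.
3rd diffs: 96, 120, 144.
4th diffs: 24, 24 (constant).
Newton forward-difference form: c_n = 9 + 65·C(n-1,1) + 124·C(n-1,2) + 96·C(n-1,3) + 24·C(n-1,4).
At n = 12: n-1 = 11, so c_{12} = 9 + 715 + 6820 + 15840 + 7920 = 31304.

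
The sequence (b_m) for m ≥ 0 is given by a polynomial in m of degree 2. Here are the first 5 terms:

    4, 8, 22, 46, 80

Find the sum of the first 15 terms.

5030

1st diffs: 4, 14, 24, 34.
2nd diffs: 10, 10, 10 (constant).
So b_m = 5m^2 - m + 4.
Continuing: …, 124, 178, 242, 316, …, b_{14} = 970.
Summing m = 0..14 (15 terms) gives 5030.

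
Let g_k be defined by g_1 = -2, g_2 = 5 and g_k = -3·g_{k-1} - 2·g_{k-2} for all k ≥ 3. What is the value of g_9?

-767

g_3 = -11  g_4 = 23  g_5 = -47  g_6 = 95  g_7 = -191  g_8 = 383  g_9 = -767.
(Characteristic roots are -1 and -2.)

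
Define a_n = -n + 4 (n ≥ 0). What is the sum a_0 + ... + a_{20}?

Over n = 0..20: Σn = 210.
Total = (-1)·210 + (4)·21 = -126.

-126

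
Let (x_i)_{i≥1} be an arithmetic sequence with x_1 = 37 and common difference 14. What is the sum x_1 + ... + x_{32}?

x_i = 37 + (i - 1)·14.
x_{32} = 471; S = 32·(37 + 471)/2 = 8128.

8128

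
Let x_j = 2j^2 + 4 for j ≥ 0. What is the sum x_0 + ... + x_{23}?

Over j = 0..23: Σj = 276, Σj² = 4324.
Total = (2)·4324 + (4)·24 = 8744.

8744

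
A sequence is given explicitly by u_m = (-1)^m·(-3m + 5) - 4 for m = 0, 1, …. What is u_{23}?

(-1)^23 = -1; -3m + 5 at m=23 is -64; so u_{23} = 60.

60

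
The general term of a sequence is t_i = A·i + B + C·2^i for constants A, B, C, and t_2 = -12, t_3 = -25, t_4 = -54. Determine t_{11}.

Plug in i = 2, 3, 4: 2A + B + 4C = -12; 3A + B + 8C = -25; 4A + B + 16C = -54.
Subtracting the first from the second: A + 4C = -13.
Subtracting the second from the third: A + 8C = -29.
Solving: C = -4, A = 3, then B = -2.
Hence t_{11} = 3·11 + (-2) + (-4)·2048 = -8161.

-8161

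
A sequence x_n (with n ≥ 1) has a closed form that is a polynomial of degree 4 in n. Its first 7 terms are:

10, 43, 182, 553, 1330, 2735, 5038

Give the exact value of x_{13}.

1st diffs: 33, 139, 371, 777, 1405, 2303.
2nd diffs: 106, 232, 406, 628, 898.
3rd diffs: 126, 174, 222, 270.
4th diffs: 48, 48, 48 (constant).
Newton forward-difference form: x_n = 10 + 33·C(n-1,1) + 106·C(n-1,2) + 126·C(n-1,3) + 48·C(n-1,4).
At n = 13: n-1 = 12, so x_{13} = 10 + 396 + 6996 + 27720 + 23760 = 58882.

58882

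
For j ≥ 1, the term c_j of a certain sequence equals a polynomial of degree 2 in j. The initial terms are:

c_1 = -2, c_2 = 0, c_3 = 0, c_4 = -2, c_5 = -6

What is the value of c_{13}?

1st diffs: 2, 0, -2, -4.
2nd diffs: -2, -2, -2 (constant).
Newton forward-difference form: c_j = -2 + 2·C(j-1,1) + (-2)·C(j-1,2).
At j = 13: j-1 = 12, so c_{13} = -2 + 24 - 132 = -110.

-110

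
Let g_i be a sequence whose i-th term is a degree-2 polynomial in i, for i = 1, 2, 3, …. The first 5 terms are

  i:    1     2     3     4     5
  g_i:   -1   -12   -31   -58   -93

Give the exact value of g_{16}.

-1006

1st diffs: -11, -19, -27, -35.
2nd diffs: -8, -8, -8 (constant).
So g_i = -4i^2 + i + 2.
Evaluating at i = 16 gives g_{16} = -1006.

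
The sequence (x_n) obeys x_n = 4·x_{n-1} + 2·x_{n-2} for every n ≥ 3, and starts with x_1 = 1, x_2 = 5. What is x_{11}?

3383392

x_3 = 22;  x_4 = 98;  x_5 = 436;  x_6 = 1940;  x_7 = 8632;  x_8 = 38408;  x_9 = 170896;  x_{10} = 760400;  x_{11} = 3383392.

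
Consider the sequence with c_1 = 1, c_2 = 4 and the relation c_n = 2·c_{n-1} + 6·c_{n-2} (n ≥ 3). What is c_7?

2504

Step forward from the initial values:
c_3 = 14  c_4 = 52  c_5 = 188  c_6 = 688  c_7 = 2504.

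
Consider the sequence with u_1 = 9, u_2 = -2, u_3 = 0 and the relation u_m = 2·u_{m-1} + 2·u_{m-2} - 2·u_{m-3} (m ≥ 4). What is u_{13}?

Compute successive terms:
u_4 = -22  u_5 = -40  u_6 = -124  u_7 = -284  u_8 = -736  u_9 = -1792  u_{10} = -4488  u_{11} = -11088  u_{12} = -27568  u_{13} = -68336.

-68336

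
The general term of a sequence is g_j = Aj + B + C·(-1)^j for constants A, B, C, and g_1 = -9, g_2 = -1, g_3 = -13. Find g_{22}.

-41

The three given values yield: A + B - C = -9; 2A + B + C = -1; 3A + B - C = -13.
Subtracting the first from the second: A + 2C = 8.
Subtracting the second from the third: A - 2C = -12.
Solving: C = 5, A = -2, then B = -2.
So g_j = -2·j + (-2) + 5·(-1)^j; at j=22 this is -41.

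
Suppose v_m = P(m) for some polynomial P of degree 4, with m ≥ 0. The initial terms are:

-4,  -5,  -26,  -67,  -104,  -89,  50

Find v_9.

2291

1st diffs: -1, -21, -41, -37, 15, 139.
2nd diffs: -20, -20, 4, 52, 124.
3rd diffs: 0, 24, 48, 72.
4th diffs: 24, 24, 24 (constant).
So v_m = m^4 - 6m^3 + m^2 + 3m - 4.
Evaluating at m = 9 gives v_9 = 2291.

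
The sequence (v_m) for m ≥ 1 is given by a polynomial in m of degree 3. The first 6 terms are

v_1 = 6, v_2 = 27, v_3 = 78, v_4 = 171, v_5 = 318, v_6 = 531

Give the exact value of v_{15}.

7398

1st diffs: 21, 51, 93, 147, 213.
2nd diffs: 30, 42, 54, 66.
3rd diffs: 12, 12, 12 (constant).
Newton forward-difference form: v_m = 6 + 21·C(m-1,1) + 30·C(m-1,2) + 12·C(m-1,3).
At m = 15: m-1 = 14, so v_{15} = 6 + 294 + 2730 + 4368 = 7398.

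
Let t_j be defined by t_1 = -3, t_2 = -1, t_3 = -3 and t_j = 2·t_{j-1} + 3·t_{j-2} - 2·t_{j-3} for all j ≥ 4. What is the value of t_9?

Step forward from the initial values:
t_4 = -3; t_5 = -13; t_6 = -29; t_7 = -91; t_8 = -243; t_9 = -701.

-701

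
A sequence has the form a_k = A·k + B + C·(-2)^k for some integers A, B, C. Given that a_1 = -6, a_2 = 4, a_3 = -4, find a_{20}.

1048648

Plug in k = 1, 2, 3: A + B - 2C = -6; 2A + B + 4C = 4; 3A + B - 8C = -4.
Subtracting the first from the second: A + 6C = 10.
Subtracting the second from the third: A - 12C = -8.
Solving: C = 1, A = 4, then B = -8.
Therefore a_{20} = 80 + (-8) + 1·1048576 = 1048648.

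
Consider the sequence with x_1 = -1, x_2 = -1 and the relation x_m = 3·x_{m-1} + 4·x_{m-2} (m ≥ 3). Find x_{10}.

Iterate the recurrence:
x_3 = -7; x_4 = -25; x_5 = -103; x_6 = -409; x_7 = -1639; x_8 = -6553; x_9 = -26215; x_{10} = -104857.
(Characteristic roots are 4 and -1.)

-104857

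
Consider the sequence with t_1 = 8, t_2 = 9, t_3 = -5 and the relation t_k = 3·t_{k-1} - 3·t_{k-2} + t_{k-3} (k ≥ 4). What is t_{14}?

-1149

Step forward from the initial values:
t_4 = -34; t_5 = -78; t_6 = -137; …; t_{11} = -657; t_{12} = -806; t_{13} = -970; t_{14} = -1149.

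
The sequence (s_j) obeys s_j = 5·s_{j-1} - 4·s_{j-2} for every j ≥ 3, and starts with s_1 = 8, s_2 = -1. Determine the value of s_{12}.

-12582901

Iterate the recurrence:
s_3 = -37, s_4 = -181, s_5 = -757, s_6 = -3061, s_7 = -12277, s_8 = -49141, s_9 = -196597, s_{10} = -786421, s_{11} = -3145717, s_{12} = -12582901.
(Characteristic roots are 4 and 1.)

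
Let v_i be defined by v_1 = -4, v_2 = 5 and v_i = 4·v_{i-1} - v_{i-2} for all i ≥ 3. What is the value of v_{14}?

47757845

Iterate the recurrence:
v_3 = 24; v_4 = 91; v_5 = 340; …; v_{11} = 918760; v_{12} = 3428859; v_{13} = 12796676; v_{14} = 47757845.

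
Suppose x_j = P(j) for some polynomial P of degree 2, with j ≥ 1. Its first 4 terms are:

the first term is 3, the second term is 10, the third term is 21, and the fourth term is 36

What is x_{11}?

1st diffs: 7, 11, 15.
2nd diffs: 4, 4 (constant).
Newton forward-difference form: x_j = 3 + 7·C(j-1,1) + 4·C(j-1,2).
At j = 11: j-1 = 10, so x_{11} = 3 + 70 + 180 = 253.

253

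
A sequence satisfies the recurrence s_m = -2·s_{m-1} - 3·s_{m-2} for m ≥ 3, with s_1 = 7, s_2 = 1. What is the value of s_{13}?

Iterate the recurrence:
s_3 = -23  s_4 = 43  s_5 = -17  …  s_{10} = 1249  s_{11} = -1511  s_{12} = -725  s_{13} = 5983.

5983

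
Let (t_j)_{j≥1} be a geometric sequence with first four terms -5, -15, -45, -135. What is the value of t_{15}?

-23914845

Common ratio r = 3.
t_j = (-5)·3^(j-1).
t_{15} = (-5)·3^14 = -23914845.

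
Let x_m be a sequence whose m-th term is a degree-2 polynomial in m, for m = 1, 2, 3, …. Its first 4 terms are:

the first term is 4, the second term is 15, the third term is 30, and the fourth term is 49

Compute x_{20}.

1st diffs: 11, 15, 19.
2nd diffs: 4, 4 (constant).
So x_m = 2m^2 + 5m - 3.
Evaluating at m = 20 gives x_{20} = 897.

897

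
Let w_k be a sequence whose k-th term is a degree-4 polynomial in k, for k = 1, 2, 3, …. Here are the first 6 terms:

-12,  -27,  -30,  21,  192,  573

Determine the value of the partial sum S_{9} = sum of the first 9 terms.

8676

1st diffs: -15, -3, 51, 171, 381.
2nd diffs: 12, 54, 120, 210.
3rd diffs: 42, 66, 90.
4th diffs: 24, 24 (constant).
Newton forward-difference form: w_k = -12 + (-15)·C(k-1,1) + 12·C(k-1,2) + 42·C(k-1,3) + 24·C(k-1,4).
Continuing: 1278, 2445, 4236.
Summing k = 1..9 (9 terms) gives 8676.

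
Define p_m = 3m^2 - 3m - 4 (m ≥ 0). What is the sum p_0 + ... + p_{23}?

Over m = 0..23: Σm = 276, Σm² = 4324.
Total = (3)·4324 + (-3)·276 + (-4)·24 = 12048.

12048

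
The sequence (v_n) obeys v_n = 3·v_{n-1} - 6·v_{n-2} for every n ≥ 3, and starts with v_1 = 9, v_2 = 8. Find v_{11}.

Compute successive terms:
v_3 = -30  v_4 = -138  v_5 = -234  v_6 = 126  v_7 = 1782  v_8 = 4590  v_9 = 3078  v_{10} = -18306  v_{11} = -73386.

-73386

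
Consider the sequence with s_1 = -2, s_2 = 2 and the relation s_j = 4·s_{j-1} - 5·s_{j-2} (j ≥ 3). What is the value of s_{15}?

-56142

Compute successive terms:
s_3 = 18; s_4 = 62; s_5 = 158; …; s_{12} = -44098; s_{13} = -85282; s_{14} = -120638; s_{15} = -56142.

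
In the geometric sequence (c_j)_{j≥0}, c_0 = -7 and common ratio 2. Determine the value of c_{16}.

c_j = (-7)·2^(j-0).
c_{16} = (-7)·2^16 = -458752.

-458752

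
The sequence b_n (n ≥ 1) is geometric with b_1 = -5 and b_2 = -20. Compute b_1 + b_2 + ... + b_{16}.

Common ratio r = 4.
b_n = (-5)·4^(n-1).
S = (-5)·(4^16 - 1)/(4 - 1) = (-5)·(4294967296 - 1)/(3) = -7158278825.

-7158278825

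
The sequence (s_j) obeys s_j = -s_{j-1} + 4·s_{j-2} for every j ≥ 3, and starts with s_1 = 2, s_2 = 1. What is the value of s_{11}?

s_3 = 7  s_4 = -3  s_5 = 31  s_6 = -43  s_7 = 167  s_8 = -339  s_9 = 1007  s_{10} = -2363  s_{11} = 6391.

6391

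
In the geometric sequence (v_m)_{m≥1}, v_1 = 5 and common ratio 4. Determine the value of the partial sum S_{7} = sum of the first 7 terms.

27305

v_m = 5·4^(m-1).
S = 5·(4^7 - 1)/(4 - 1) = 5·(16384 - 1)/(3) = 27305.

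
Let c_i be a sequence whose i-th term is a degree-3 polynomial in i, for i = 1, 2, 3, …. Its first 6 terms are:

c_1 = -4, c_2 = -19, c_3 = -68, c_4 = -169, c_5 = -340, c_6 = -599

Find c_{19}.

1st diffs: -15, -49, -101, -171, -259.
2nd diffs: -34, -52, -70, -88.
3rd diffs: -18, -18, -18 (constant).
Newton forward-difference form: c_i = -4 + (-15)·C(i-1,1) + (-34)·C(i-1,2) + (-18)·C(i-1,3).
At i = 19: i-1 = 18, so c_{19} = -4 - 270 - 5202 - 14688 = -20164.

-20164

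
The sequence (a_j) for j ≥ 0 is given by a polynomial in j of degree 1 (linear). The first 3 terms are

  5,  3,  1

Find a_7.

-9

1st diffs: -2, -2 (constant).
So a_j = -2j + 5.
Evaluating at j = 7 gives a_7 = -9.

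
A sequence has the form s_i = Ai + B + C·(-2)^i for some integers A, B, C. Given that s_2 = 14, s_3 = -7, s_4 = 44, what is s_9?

Plug in i = 2, 3, 4: 2A + B + 4C = 14; 3A + B - 8C = -7; 4A + B + 16C = 44.
Subtracting the first from the second: A - 12C = -21.
Subtracting the second from the third: A + 24C = 51.
Solving: C = 2, A = 3, then B = 0.
Therefore s_9 = 27 + 0 + 2·(-512) = -997.

-997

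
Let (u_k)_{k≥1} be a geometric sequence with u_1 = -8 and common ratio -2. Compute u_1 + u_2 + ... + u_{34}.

u_k = (-8)·(-2)^(k-1).
S = (-8)·((-2)^34 - 1)/(-2 - 1) = (-8)·(17179869184 - 1)/(-3) = 45812984488.

45812984488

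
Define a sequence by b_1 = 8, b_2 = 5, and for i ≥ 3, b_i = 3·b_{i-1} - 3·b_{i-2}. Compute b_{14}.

Compute successive terms:
b_3 = -9;  b_4 = -42;  b_5 = -99;  …;  b_{11} = 2673;  b_{12} = 4617;  b_{13} = 5832;  b_{14} = 3645.

3645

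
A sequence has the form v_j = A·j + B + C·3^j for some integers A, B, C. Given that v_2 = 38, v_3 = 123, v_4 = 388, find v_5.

1193

The three given values yield: 2A + B + 9C = 38; 3A + B + 27C = 123; 4A + B + 81C = 388.
Subtracting the first from the second: A + 18C = 85.
Subtracting the second from the third: A + 54C = 265.
Solving: C = 5, A = -5, then B = 3.
Therefore v_5 = -25 + 3 + 5·243 = 1193.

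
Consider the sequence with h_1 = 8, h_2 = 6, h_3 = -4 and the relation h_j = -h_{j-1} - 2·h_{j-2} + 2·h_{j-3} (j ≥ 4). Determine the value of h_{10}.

116

Iterate the recurrence:
h_4 = 8;  h_5 = 12;  h_6 = -36;  h_7 = 28;  h_8 = 68;  h_9 = -196;  h_{10} = 116.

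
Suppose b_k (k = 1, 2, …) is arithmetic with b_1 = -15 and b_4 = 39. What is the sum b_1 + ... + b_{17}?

Common difference d = (39 - (-15)) / (4 - 1) = 18.
b_k = -15 + (k - 1)·18.
b_{17} = 273; S = 17·(-15 + 273)/2 = 2193.

2193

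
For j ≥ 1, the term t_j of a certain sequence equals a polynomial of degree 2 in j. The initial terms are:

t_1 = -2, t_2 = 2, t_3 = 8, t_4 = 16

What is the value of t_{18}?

338

1st diffs: 4, 6, 8.
2nd diffs: 2, 2 (constant).
So t_j = j^2 + j - 4.
Evaluating at j = 18 gives t_{18} = 338.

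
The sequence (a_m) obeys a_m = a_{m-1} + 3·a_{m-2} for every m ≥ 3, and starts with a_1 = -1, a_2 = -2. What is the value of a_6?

-59

a_3 = -5  a_4 = -11  a_5 = -26  a_6 = -59.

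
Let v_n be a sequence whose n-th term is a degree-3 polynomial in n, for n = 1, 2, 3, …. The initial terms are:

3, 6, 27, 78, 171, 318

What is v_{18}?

10662

1st diffs: 3, 21, 51, 93, 147.
2nd diffs: 18, 30, 42, 54.
3rd diffs: 12, 12, 12 (constant).
So v_n = 2n^3 - 3n^2 - 2n + 6.
Evaluating at n = 18 gives v_{18} = 10662.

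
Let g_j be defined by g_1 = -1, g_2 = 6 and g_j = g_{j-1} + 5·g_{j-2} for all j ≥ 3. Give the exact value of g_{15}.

1593961

Iterate the recurrence:
g_3 = 1  g_4 = 31  g_5 = 36  …  g_{12} = 74771  g_{13} = 203351  g_{14} = 577206  g_{15} = 1593961.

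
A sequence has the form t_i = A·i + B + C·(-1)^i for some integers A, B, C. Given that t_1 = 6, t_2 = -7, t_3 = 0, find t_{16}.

-49

At i = 1, 2, 3: A + B - C = 6; 2A + B + C = -7; 3A + B - C = 0.
Subtracting the first from the second: A + 2C = -13.
Subtracting the second from the third: A - 2C = 7.
Solving: C = -5, A = -3, then B = 4.
Hence t_{16} = -3·16 + 4 + (-5)·1 = -49.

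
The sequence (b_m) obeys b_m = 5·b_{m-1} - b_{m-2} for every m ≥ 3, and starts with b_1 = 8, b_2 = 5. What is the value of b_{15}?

2441775617

Applying the relation repeatedly:
b_3 = 17, b_4 = 80, b_5 = 383, …, b_{12} = 22199795, b_{13} = 106365608, b_{14} = 509628245, b_{15} = 2441775617.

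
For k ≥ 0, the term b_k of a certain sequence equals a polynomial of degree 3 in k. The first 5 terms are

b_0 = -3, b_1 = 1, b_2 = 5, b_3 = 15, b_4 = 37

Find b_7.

1st diffs: 4, 4, 10, 22.
2nd diffs: 0, 6, 12.
3rd diffs: 6, 6 (constant).
Newton forward-difference form: b_k = -3 + 4·C(k,1) + 6·C(k,3).
At k = 7: k = 7, so b_7 = -3 + 28 + 210 = 235.

235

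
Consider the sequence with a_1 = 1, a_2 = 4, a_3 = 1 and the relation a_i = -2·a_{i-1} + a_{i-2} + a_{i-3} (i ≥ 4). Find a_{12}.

619

Step forward from the initial values:
a_4 = 3;  a_5 = -1;  a_6 = 6;  a_7 = -10;  a_8 = 25;  a_9 = -54;  a_{10} = 123;  a_{11} = -275;  a_{12} = 619.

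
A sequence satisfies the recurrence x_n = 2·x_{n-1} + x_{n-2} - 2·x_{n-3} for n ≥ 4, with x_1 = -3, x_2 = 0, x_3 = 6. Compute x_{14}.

x_4 = 18; x_5 = 42; x_6 = 90; …; x_{11} = 3066; x_{12} = 6138; x_{13} = 12282; x_{14} = 24570.

24570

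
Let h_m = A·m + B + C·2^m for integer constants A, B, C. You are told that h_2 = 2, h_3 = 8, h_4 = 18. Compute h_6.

70

Plug in m = 2, 3, 4: 2A + B + 4C = 2; 3A + B + 8C = 8; 4A + B + 16C = 18.
Subtracting the first from the second: A + 4C = 6.
Subtracting the second from the third: A + 8C = 10.
Solving: C = 1, A = 2, then B = -6.
So h_m = 2·m + (-6) + 1·2^m; at m=6 this is 70.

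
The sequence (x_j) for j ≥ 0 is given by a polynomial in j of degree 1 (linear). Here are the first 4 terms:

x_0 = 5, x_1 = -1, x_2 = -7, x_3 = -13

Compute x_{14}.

-79

1st diffs: -6, -6, -6 (constant).
So x_j = -6j + 5.
Evaluating at j = 14 gives x_{14} = -79.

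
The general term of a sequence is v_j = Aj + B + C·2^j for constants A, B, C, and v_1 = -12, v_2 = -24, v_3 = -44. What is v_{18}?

The three given values yield: A + B + 2C = -12; 2A + B + 4C = -24; 3A + B + 8C = -44.
Subtracting the first from the second: A + 2C = -12.
Subtracting the second from the third: A + 4C = -20.
Solving: C = -4, A = -4, then B = 0.
Therefore v_{18} = -72 + 0 + (-4)·262144 = -1048648.

-1048648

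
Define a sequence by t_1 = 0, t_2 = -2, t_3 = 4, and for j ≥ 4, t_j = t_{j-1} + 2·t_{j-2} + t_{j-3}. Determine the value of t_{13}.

2178

Step forward from the initial values:
t_4 = 0  t_5 = 6  t_6 = 10  t_7 = 22  t_8 = 48  t_9 = 102  t_{10} = 220  t_{11} = 472  t_{12} = 1014  t_{13} = 2178.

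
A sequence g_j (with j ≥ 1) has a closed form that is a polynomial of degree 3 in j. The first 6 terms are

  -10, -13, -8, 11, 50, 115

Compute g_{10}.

1st diffs: -3, 5, 19, 39, 65.
2nd diffs: 8, 14, 20, 26.
3rd diffs: 6, 6, 6 (constant).
Newton forward-difference form: g_j = -10 + (-3)·C(j-1,1) + 8·C(j-1,2) + 6·C(j-1,3).
At j = 10: j-1 = 9, so g_{10} = -10 - 27 + 288 + 504 = 755.

755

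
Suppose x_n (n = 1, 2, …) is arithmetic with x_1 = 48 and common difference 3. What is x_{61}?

x_n = 48 + (n - 1)·3.
x_{61} = 48 + 60·3 = 228.

228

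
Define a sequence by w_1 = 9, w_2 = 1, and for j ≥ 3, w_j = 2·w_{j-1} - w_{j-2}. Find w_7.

Step forward from the initial values:
w_3 = -7  w_4 = -15  w_5 = -23  w_6 = -31  w_7 = -39.
(Characteristic roots are 1 and 1.)

-39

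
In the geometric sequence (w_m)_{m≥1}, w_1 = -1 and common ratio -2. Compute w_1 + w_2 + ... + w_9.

w_m = (-1)·(-2)^(m-1).
S = (-1)·((-2)^9 - 1)/(-2 - 1) = (-1)·(-512 - 1)/(-3) = -171.

-171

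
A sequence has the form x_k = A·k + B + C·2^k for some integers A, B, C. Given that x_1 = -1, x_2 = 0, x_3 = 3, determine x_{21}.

Plug in k = 1, 2, 3: A + B + 2C = -1; 2A + B + 4C = 0; 3A + B + 8C = 3.
Subtracting the first from the second: A + 2C = 1.
Subtracting the second from the third: A + 4C = 3.
Solving: C = 1, A = -1, then B = -2.
Therefore x_{21} = -21 + (-2) + 1·2097152 = 2097129.

2097129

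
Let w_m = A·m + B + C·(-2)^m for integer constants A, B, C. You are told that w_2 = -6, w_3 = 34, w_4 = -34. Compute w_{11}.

6186

Write the equations: 2A + B + 4C = -6; 3A + B - 8C = 34; 4A + B + 16C = -34.
Subtracting the first from the second: A - 12C = 40.
Subtracting the second from the third: A + 24C = -68.
Solving: C = -3, A = 4, then B = -2.
So w_m = 4·m + (-2) + (-3)·(-2)^m; at m=11 this is 6186.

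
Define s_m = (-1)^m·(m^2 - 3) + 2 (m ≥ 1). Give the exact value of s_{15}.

(-1)^15 = -1; m^2 - 3 at m=15 is 222; so s_{15} = -220.

-220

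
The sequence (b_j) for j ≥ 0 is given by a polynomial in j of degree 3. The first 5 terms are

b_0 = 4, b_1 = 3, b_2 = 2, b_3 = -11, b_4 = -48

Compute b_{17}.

-8173

1st diffs: -1, -1, -13, -37.
2nd diffs: 0, -12, -24.
3rd diffs: -12, -12 (constant).
So b_j = -2j^3 + 6j^2 - 5j + 4.
Evaluating at j = 17 gives b_{17} = -8173.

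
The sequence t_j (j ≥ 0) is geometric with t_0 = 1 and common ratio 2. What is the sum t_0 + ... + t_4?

31

t_j = 1·2^(j-0).
S = 1·(2^5 - 1)/(2 - 1) = 1·(32 - 1)/(1) = 31.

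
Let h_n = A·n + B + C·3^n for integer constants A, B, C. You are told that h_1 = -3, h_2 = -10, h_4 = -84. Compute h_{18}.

Plug in n = 1, 2, 4: A + B + 3C = -3; 2A + B + 9C = -10; 4A + B + 81C = -84.
Subtracting the first from the second: A + 6C = -7.
Subtracting the second from the third: 2A + 72C = -74.
Solving: C = -1, A = -1, then B = 1.
So h_n = -1·n + 1 + (-1)·3^n; at n=18 this is -387420506.

-387420506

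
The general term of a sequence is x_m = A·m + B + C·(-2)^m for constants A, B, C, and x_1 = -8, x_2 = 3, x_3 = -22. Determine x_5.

-72

Write the equations: A + B - 2C = -8; 2A + B + 4C = 3; 3A + B - 8C = -22.
Subtracting the first from the second: A + 6C = 11.
Subtracting the second from the third: A - 12C = -25.
Solving: C = 2, A = -1, then B = -3.
Therefore x_5 = -5 + (-3) + 2·(-32) = -72.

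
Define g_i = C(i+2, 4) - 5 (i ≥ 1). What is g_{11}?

C(13, 4) = 715, so g_{11} = 710.

710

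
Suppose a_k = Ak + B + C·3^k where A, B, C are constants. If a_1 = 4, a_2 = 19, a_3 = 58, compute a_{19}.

2324522986

The three given values yield: A + B + 3C = 4; 2A + B + 9C = 19; 3A + B + 27C = 58.
Subtracting the first from the second: A + 6C = 15.
Subtracting the second from the third: A + 18C = 39.
Solving: C = 2, A = 3, then B = -5.
Therefore a_{19} = 57 + (-5) + 2·1162261467 = 2324522986.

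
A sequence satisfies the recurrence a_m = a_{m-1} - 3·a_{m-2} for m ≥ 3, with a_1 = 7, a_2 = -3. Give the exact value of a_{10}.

957

a_3 = -24, a_4 = -15, a_5 = 57, a_6 = 102, a_7 = -69, a_8 = -375, a_9 = -168, a_{10} = 957.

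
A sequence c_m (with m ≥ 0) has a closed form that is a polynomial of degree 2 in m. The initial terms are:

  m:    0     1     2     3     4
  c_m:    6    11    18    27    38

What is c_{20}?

1st diffs: 5, 7, 9, 11.
2nd diffs: 2, 2, 2 (constant).
Newton forward-difference form: c_m = 6 + 5·C(m,1) + 2·C(m,2).
At m = 20: m = 20, so c_{20} = 6 + 100 + 380 = 486.

486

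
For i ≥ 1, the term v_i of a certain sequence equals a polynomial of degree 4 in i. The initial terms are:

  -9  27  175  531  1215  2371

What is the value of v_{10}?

1st diffs: 36, 148, 356, 684, 1156.
2nd diffs: 112, 208, 328, 472.
3rd diffs: 96, 120, 144.
4th diffs: 24, 24 (constant).
So v_i = i^4 + 6i^3 - 5i^2 - 6i - 5.
Evaluating at i = 10 gives v_{10} = 15435.

15435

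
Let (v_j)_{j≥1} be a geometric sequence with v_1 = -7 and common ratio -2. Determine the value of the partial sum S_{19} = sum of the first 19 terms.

-1223341

v_j = (-7)·(-2)^(j-1).
S = (-7)·((-2)^19 - 1)/(-2 - 1) = (-7)·(-524288 - 1)/(-3) = -1223341.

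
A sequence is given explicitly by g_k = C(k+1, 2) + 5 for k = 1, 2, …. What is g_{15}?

125

C(16, 2) = 120, so g_{15} = 125.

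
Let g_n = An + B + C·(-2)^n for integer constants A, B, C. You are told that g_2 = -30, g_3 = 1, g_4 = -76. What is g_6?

-230

The three given values yield: 2A + B + 4C = -30; 3A + B - 8C = 1; 4A + B + 16C = -76.
Subtracting the first from the second: A - 12C = 31.
Subtracting the second from the third: A + 24C = -77.
Solving: C = -3, A = -5, then B = -8.
So g_n = -5·n + (-8) + (-3)·(-2)^n; at n=6 this is -230.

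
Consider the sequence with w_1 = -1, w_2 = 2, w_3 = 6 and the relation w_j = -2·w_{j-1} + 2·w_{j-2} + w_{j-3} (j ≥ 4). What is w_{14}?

w_4 = -9; w_5 = 32; w_6 = -76; …; w_{11} = 9624; w_{12} = -25188; w_{13} = 65951; w_{14} = -172654.

-172654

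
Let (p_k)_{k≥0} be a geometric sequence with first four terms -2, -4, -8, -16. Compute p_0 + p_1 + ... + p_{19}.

Common ratio r = 2.
p_k = (-2)·2^(k-0).
S = (-2)·(2^20 - 1)/(2 - 1) = (-2)·(1048576 - 1)/(1) = -2097150.

-2097150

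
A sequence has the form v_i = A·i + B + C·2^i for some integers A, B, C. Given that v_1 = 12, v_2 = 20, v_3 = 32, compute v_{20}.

2097236

Plug in i = 1, 2, 3: A + B + 2C = 12; 2A + B + 4C = 20; 3A + B + 8C = 32.
Subtracting the first from the second: A + 2C = 8.
Subtracting the second from the third: A + 4C = 12.
Solving: C = 2, A = 4, then B = 4.
Hence v_{20} = 4·20 + 4 + 2·1048576 = 2097236.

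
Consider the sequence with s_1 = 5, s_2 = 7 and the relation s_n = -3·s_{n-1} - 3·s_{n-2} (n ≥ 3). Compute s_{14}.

5103

Compute successive terms:
s_3 = -36;  s_4 = 87;  s_5 = -153;  …;  s_{11} = 4131;  s_{12} = -5346;  s_{13} = 3645;  s_{14} = 5103.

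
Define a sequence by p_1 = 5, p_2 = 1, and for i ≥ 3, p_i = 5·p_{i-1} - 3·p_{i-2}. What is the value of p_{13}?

p_3 = -10;  p_4 = -53;  p_5 = -235;  …;  p_{10} = -348569;  p_{11} = -1499815;  p_{12} = -6453368;  p_{13} = -27767395.

-27767395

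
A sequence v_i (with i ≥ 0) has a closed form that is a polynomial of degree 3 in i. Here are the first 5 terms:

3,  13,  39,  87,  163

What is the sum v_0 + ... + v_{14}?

1st diffs: 10, 26, 48, 76.
2nd diffs: 16, 22, 28.
3rd diffs: 6, 6 (constant).
So v_i = i^3 + 5i^2 + 4i + 3.
Continuing: …, 273, 423, 619, 867, …, v_{14} = 3783.
Summing i = 0..14 (15 terms) gives 16565.

16565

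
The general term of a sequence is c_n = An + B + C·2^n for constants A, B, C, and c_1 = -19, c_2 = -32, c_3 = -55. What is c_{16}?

Write the equations: A + B + 2C = -19; 2A + B + 4C = -32; 3A + B + 8C = -55.
Subtracting the first from the second: A + 2C = -13.
Subtracting the second from the third: A + 4C = -23.
Solving: C = -5, A = -3, then B = -6.
Therefore c_{16} = -48 + (-6) + (-5)·65536 = -327734.

-327734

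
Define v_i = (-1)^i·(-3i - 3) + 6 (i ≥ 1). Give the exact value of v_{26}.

-75

(-1)^26 = 1; -3i - 3 at i=26 is -81; so v_{26} = -75.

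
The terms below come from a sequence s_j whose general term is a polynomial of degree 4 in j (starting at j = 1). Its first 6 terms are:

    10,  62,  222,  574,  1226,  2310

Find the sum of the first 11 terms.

1st diffs: 52, 160, 352, 652, 1084.
2nd diffs: 108, 192, 300, 432.
3rd diffs: 84, 108, 132.
4th diffs: 24, 24 (constant).
So s_j = j^4 + 4j^3 + 5j^2 - 6j + 6.
Continuing: …, 3982, 6422, 9834, 14446, …, s_{11} = 20510.
Summing j = 1..11 (11 terms) gives 59598.

59598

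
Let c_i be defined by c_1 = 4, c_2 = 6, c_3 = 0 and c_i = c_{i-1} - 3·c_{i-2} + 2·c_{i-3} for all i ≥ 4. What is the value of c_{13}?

Applying the relation repeatedly:
c_4 = -10  c_5 = 2  c_6 = 32  c_7 = 6  c_8 = -86  c_9 = -40  c_{10} = 230  c_{11} = 178  c_{12} = -592  c_{13} = -666.

-666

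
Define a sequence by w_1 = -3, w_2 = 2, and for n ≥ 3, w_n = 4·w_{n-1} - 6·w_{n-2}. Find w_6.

296

Step forward from the initial values:
w_3 = 26;  w_4 = 92;  w_5 = 212;  w_6 = 296.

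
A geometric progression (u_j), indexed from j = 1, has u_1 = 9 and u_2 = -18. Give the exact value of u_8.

-1152

Common ratio r = -2.
u_j = 9·(-2)^(j-1).
u_8 = 9·(-2)^7 = -1152.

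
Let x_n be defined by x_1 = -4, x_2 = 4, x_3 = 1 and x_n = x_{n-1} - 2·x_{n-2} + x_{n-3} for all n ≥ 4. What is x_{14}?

Iterate the recurrence:
x_4 = -11;  x_5 = -9;  x_6 = 14;  …;  x_{11} = 81;  x_{12} = 19;  x_{13} = -134;  x_{14} = -91.

-91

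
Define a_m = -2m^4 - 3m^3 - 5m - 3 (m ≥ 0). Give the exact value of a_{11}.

-33333

a_{11} = -2·11^4 - 3·11^3 - 5·11 - 3 = -33333.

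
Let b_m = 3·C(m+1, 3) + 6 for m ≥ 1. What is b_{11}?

C(12, 3) = 220, so b_{11} = 666.

666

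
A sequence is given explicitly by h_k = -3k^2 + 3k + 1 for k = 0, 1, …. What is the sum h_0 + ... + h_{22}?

-10603

Over k = 0..22: Σk = 253, Σk² = 3795.
Total = (-3)·3795 + (3)·253 + (1)·23 = -10603.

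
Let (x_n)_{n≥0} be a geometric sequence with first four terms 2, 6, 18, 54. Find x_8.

Common ratio r = 3.
x_n = 2·3^(n-0).
x_8 = 2·3^8 = 13122.

13122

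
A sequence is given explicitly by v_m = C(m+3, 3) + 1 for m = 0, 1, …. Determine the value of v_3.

C(6, 3) = 20, so v_3 = 21.

21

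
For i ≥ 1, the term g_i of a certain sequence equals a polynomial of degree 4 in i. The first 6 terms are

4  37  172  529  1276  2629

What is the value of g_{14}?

77029

1st diffs: 33, 135, 357, 747, 1353.
2nd diffs: 102, 222, 390, 606.
3rd diffs: 120, 168, 216.
4th diffs: 48, 48 (constant).
Newton forward-difference form: g_i = 4 + 33·C(i-1,1) + 102·C(i-1,2) + 120·C(i-1,3) + 48·C(i-1,4).
At i = 14: i-1 = 13, so g_{14} = 4 + 429 + 7956 + 34320 + 34320 = 77029.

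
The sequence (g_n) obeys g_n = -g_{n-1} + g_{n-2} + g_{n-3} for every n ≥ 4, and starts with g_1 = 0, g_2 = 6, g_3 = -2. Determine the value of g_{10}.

Applying the relation repeatedly:
g_4 = 8, g_5 = -4, g_6 = 10, g_7 = -6, g_8 = 12, g_9 = -8, g_{10} = 14.

14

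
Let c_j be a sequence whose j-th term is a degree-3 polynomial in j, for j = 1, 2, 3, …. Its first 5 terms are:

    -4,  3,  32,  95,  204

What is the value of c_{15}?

6464

1st diffs: 7, 29, 63, 109.
2nd diffs: 22, 34, 46.
3rd diffs: 12, 12 (constant).
Newton forward-difference form: c_j = -4 + 7·C(j-1,1) + 22·C(j-1,2) + 12·C(j-1,3).
At j = 15: j-1 = 14, so c_{15} = -4 + 98 + 2002 + 4368 = 6464.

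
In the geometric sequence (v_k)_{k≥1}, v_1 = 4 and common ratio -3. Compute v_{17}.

172186884

v_k = 4·(-3)^(k-1).
v_{17} = 4·(-3)^16 = 172186884.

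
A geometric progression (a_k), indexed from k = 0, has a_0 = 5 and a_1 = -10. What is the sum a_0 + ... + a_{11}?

Common ratio r = -2.
a_k = 5·(-2)^(k-0).
S = 5·((-2)^12 - 1)/(-2 - 1) = 5·(4096 - 1)/(-3) = -6825.

-6825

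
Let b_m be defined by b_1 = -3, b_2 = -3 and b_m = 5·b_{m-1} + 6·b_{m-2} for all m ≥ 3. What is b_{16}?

-403015701063

Step forward from the initial values:
b_3 = -33, b_4 = -183, b_5 = -1113, …, b_{13} = -1865813433, b_{14} = -11194880583, b_{15} = -67169283513, b_{16} = -403015701063.
(Characteristic roots are 6 and -1.)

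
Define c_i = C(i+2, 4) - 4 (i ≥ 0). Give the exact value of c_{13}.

1361

C(15, 4) = 1365, so c_{13} = 1361.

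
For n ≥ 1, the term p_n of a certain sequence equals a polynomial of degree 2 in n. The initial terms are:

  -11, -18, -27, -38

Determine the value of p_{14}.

-258

1st diffs: -7, -9, -11.
2nd diffs: -2, -2 (constant).
Newton forward-difference form: p_n = -11 + (-7)·C(n-1,1) + (-2)·C(n-1,2).
At n = 14: n-1 = 13, so p_{14} = -11 - 91 - 156 = -258.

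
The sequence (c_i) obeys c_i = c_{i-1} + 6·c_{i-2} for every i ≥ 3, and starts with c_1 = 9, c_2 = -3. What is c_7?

Iterate the recurrence:
c_3 = 51;  c_4 = 33;  c_5 = 339;  c_6 = 537;  c_7 = 2571.
(Characteristic roots are 3 and -2.)

2571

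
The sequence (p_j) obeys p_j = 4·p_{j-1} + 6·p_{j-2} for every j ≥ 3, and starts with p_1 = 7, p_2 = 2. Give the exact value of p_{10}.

Step forward from the initial values:
p_3 = 50, p_4 = 212, p_5 = 1148, p_6 = 5864, p_7 = 30344, p_8 = 156560, p_9 = 808304, p_{10} = 4172576.

4172576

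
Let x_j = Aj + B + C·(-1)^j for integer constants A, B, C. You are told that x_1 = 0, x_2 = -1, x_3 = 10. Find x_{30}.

139

At j = 1, 2, 3: A + B - C = 0; 2A + B + C = -1; 3A + B - C = 10.
Subtracting the first from the second: A + 2C = -1.
Subtracting the second from the third: A - 2C = 11.
Solving: C = -3, A = 5, then B = -8.
Therefore x_{30} = 150 + (-8) + (-3)·1 = 139.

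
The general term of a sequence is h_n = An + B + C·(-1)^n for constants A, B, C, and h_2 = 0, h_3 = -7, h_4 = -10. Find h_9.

-37

Write the equations: 2A + B + C = 0; 3A + B - C = -7; 4A + B + C = -10.
Subtracting the first from the second: A - 2C = -7.
Subtracting the second from the third: A + 2C = -3.
Solving: C = 1, A = -5, then B = 9.
Hence h_9 = -5·9 + 9 + 1·(-1) = -37.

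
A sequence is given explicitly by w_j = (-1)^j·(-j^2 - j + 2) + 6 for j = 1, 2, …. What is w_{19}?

384

(-1)^19 = -1; -j^2 - j + 2 at j=19 is -378; so w_{19} = 384.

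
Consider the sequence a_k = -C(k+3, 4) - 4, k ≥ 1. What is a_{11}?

-1005

C(14, 4) = 1001, so a_{11} = -1005.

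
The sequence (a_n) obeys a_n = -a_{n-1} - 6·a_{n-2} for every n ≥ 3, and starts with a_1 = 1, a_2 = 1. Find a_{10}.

-3599

Step forward from the initial values:
a_3 = -7, a_4 = 1, a_5 = 41, a_6 = -47, a_7 = -199, a_8 = 481, a_9 = 713, a_{10} = -3599.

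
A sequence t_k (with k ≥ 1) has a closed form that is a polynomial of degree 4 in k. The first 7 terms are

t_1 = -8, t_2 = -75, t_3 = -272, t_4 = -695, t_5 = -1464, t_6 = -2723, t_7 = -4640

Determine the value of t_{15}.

-71744

1st diffs: -67, -197, -423, -769, -1259, -1917.
2nd diffs: -130, -226, -346, -490, -658.
3rd diffs: -96, -120, -144, -168.
4th diffs: -24, -24, -24 (constant).
Newton forward-difference form: t_k = -8 + (-67)·C(k-1,1) + (-130)·C(k-1,2) + (-96)·C(k-1,3) + (-24)·C(k-1,4).
At k = 15: k-1 = 14, so t_{15} = -8 - 938 - 11830 - 34944 - 24024 = -71744.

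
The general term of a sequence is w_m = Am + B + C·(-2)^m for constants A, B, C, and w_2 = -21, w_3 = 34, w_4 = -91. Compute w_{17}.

655284

Write the equations: 2A + B + 4C = -21; 3A + B - 8C = 34; 4A + B + 16C = -91.
Subtracting the first from the second: A - 12C = 55.
Subtracting the second from the third: A + 24C = -125.
Solving: C = -5, A = -5, then B = 9.
Hence w_{17} = -5·17 + 9 + (-5)·(-131072) = 655284.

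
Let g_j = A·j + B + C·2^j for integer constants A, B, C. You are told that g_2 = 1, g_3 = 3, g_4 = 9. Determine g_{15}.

Plug in j = 2, 3, 4: 2A + B + 4C = 1; 3A + B + 8C = 3; 4A + B + 16C = 9.
Subtracting the first from the second: A + 4C = 2.
Subtracting the second from the third: A + 8C = 6.
Solving: C = 1, A = -2, then B = 1.
Hence g_{15} = -2·15 + 1 + 1·32768 = 32739.

32739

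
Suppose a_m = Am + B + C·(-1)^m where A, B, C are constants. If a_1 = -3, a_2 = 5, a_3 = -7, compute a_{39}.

-79

Write the equations: A + B - C = -3; 2A + B + C = 5; 3A + B - C = -7.
Subtracting the first from the second: A + 2C = 8.
Subtracting the second from the third: A - 2C = -12.
Solving: C = 5, A = -2, then B = 4.
Hence a_{39} = -2·39 + 4 + 5·(-1) = -79.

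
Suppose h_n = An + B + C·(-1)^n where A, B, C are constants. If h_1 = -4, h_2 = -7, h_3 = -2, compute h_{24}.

15

Plug in n = 1, 2, 3: A + B - C = -4; 2A + B + C = -7; 3A + B - C = -2.
Subtracting the first from the second: A + 2C = -3.
Subtracting the second from the third: A - 2C = 5.
Solving: C = -2, A = 1, then B = -7.
Therefore h_{24} = 24 + (-7) + (-2)·1 = 15.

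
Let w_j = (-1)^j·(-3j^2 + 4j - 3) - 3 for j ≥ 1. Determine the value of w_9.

(-1)^9 = -1; -3j^2 + 4j - 3 at j=9 is -210; so w_9 = 207.

207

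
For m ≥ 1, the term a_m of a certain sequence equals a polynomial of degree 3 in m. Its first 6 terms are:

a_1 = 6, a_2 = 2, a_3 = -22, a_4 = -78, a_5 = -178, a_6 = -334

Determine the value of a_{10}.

1st diffs: -4, -24, -56, -100, -156.
2nd diffs: -20, -32, -44, -56.
3rd diffs: -12, -12, -12 (constant).
Newton forward-difference form: a_m = 6 + (-4)·C(m-1,1) + (-20)·C(m-1,2) + (-12)·C(m-1,3).
At m = 10: m-1 = 9, so a_{10} = 6 - 36 - 720 - 1008 = -1758.

-1758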